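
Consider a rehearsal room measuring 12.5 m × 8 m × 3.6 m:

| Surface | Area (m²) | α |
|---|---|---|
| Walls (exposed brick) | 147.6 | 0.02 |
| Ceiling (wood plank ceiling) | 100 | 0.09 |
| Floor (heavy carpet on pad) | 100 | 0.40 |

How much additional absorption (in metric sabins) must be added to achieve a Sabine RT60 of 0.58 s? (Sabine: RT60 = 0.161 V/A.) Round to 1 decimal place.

48.0 sabins

A₁ = Σ Sᵢαᵢ = 147.6·0.02 + 100·0.09 + 100·0.40 = 51.952 sabins.
Target A₂ = 0.161·360/0.58 = 99.931 sabins (V = 360 m³).
ΔA = A₂ − A₁ = 99.931 − 51.952 = 48.0 sabins.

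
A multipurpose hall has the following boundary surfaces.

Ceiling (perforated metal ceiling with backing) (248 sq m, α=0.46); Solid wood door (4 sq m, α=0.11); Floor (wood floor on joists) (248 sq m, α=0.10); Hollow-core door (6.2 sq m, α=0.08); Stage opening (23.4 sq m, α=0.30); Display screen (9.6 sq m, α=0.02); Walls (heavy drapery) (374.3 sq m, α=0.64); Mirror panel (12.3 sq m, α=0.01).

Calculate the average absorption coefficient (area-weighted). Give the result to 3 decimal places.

0.418

Total surface area S = 925.8 sq m.
Weighted sum Σ Sα = 386.703.
ᾱ = A/S = 0.418.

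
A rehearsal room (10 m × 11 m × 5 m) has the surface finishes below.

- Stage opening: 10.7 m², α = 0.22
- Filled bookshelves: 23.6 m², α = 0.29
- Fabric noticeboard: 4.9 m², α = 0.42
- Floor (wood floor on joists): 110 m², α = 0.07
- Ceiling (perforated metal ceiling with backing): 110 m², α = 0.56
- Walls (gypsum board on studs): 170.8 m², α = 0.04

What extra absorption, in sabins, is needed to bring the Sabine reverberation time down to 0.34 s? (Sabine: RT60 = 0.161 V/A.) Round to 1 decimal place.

Total absorption A₁ = 10.7×0.22 + 23.6×0.29 + 4.9×0.42 + 110×0.07 + 110×0.56 + 170.8×0.04
  = 2.354 + 6.844 + 2.058 + 7.700 + 61.600 + 6.832 = 87.388 m² sabins.
For T = 0.34 s, need A₂ = 0.161·V/T = 0.161·550/0.34 = 260.441 sabins.
Shortfall: 260.441 − 87.388 = 173.1 sabins.

173.1 sabins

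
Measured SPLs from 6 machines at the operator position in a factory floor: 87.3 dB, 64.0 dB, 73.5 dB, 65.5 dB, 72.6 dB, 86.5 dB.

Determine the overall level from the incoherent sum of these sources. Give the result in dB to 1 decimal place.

90.1 dB

Σ 10^(Lᵢ/10) = 1.03e+09.
L_total = 10·log₁₀(1.03e+09) = 90.1 dB.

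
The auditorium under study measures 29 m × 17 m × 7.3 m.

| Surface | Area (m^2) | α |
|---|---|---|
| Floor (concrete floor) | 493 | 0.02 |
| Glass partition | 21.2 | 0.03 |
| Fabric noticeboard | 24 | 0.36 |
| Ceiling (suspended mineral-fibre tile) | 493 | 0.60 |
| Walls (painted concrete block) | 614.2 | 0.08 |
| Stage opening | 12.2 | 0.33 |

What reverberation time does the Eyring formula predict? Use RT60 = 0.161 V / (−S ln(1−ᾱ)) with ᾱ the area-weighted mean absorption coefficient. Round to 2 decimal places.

Total surface area S = 493 + 21.2 + 24 + 493 + 614.2 + 12.2 = 1657.6 m^2.
Σ(Sᵢαᵢ) = 493×0.02 + 21.2×0.03 + 24×0.36 + 493×0.60 + 614.2×0.08 + 12.2×0.33 = 368.098.
Mean coefficient ᾱ = A/S = 0.2221.
−S·ln(1−ᾱ) = −1657.6 × ln(1 − 0.2221) = 416.318.
V = 29 × 17 × 7.3 = 3598.9 m³.
T = 0.161·V/[−S·ln(1−ᾱ)] = 0.161·3598.9/416.318 = 1.39 s.

1.39 s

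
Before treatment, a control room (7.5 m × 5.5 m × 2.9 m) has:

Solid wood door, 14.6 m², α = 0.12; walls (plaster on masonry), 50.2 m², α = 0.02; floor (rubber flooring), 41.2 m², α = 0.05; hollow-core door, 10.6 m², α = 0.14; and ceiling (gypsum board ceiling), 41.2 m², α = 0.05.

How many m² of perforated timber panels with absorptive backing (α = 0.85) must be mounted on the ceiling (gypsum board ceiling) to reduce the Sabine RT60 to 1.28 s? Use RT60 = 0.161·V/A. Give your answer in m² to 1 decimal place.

8.4

A₁ = Σ Sᵢαᵢ = 14.6×0.12 + 50.2×0.02 + 41.2×0.05 + 10.6×0.14 + 41.2×0.05 = 8.360 sabins.
Required A₂ = 0.161·119.625/1.28 = 15.047 sabins.
Absorption to add: 15.047 − 8.360 = 6.687 sabins.
Net gain per m²: Δα = 0.85 − 0.05 = 0.80.
Panel area = 6.687 / 0.80 = 8.4 m².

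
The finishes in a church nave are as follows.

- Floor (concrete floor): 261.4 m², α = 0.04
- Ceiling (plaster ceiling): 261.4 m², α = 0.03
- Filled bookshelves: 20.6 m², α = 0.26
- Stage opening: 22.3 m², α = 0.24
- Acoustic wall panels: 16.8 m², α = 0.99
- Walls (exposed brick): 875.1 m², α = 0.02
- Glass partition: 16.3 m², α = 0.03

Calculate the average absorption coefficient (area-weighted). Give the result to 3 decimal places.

0.043

S = Σ Sᵢ = 261.4 + 261.4 + 20.6 + 22.3 + 16.8 + 875.1 + 16.3 = 1473.9 m².
A = 261.4·0.04 + 261.4·0.03 + 20.6·0.26 + 22.3·0.24 + 16.8·0.99 + 875.1·0.02 + 16.3·0.03 = 63.629 sabins.
ᾱ = 63.629 / 1473.9 = 0.043.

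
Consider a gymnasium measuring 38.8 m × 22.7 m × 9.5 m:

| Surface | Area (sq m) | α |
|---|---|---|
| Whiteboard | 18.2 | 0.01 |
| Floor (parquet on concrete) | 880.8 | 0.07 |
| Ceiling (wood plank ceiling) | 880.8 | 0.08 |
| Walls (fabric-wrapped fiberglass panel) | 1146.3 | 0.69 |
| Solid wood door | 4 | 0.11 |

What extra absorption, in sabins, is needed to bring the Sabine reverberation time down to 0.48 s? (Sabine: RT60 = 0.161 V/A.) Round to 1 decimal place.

Total absorption A₁ = 18.2*0.01 + 880.8*0.07 + 880.8*0.08 + 1146.3*0.69 + 4*0.11
  = 0.182 + 61.656 + 70.464 + 790.947 + 0.440 = 923.689 sq m sabins.
For T = 0.48 s, need A₂ = 0.161·V/T = 0.161·8367.22/0.48 = 2806.505 sabins.
ΔA = A₂ − A₁ = 2806.505 − 923.689 = 1882.8 sabins.

1882.8 sabins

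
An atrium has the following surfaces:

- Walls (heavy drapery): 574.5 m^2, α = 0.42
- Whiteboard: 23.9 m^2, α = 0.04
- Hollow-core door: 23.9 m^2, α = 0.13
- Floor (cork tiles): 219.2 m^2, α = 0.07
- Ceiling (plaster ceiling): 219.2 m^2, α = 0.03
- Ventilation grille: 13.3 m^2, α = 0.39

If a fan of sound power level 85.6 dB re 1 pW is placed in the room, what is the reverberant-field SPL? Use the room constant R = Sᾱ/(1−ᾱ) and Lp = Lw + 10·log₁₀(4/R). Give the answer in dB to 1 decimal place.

66.0 dB

Σ(Sᵢαᵢ) = 574.5×0.42 + 23.9×0.04 + 23.9×0.13 + 219.2×0.07 + 219.2×0.03 + 13.3×0.39 = 272.460; total area S = 1074.0 m^2.
ᾱ = 0.2537, so room constant R = A/(1−ᾱ) = 365.081 m^2.
Lp = Lw + 10 log₁₀(4/R) = 85.6 -19.60 = 66.0 dB.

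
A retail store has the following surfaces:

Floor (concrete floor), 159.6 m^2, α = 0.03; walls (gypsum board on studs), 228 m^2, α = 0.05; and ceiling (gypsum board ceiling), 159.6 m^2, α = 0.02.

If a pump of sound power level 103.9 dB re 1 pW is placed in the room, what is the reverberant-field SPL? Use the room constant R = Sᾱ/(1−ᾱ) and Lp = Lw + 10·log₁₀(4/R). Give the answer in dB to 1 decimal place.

Σ(Sᵢαᵢ) = 159.6×0.03 + 228×0.05 + 159.6×0.02 = 19.380; total area S = 547.2 m^2.
ᾱ = 19.380/547.2 = 0.0354; R = Sᾱ/(1−ᾱ) = 19.380/(1−0.0354) = 20.091 m^2.
Lp = 103.9 + 10·log₁₀(4/20.091) = 103.9 + (-7.01) = 96.9 dB.

96.9 dB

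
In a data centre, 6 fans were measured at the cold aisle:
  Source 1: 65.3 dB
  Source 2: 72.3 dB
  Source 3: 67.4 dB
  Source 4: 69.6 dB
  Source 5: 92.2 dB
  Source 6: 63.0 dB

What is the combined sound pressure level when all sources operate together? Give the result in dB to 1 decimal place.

Sum in the linear (power) domain: Σ 10^(Lᵢ/10) = 10^(65.3/10) + 10^(72.3/10) + 10^(67.4/10) + 10^(69.6/10) + 10^(92.2/10) + 10^(63.0/10) = 1.697e+09.
Back to dB: 10·log₁₀ Σ = 92.3 dB.

92.3 dB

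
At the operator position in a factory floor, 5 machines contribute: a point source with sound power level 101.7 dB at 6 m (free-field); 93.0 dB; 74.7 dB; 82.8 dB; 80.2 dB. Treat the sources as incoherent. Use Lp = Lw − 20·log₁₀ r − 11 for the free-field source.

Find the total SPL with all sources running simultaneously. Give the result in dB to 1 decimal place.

93.7 dB

Source at 6 m: Lp = 101.7 − 20·log₁₀(6) − 11 = 75.1 dB.
Σ 10^(Lᵢ/10) = 2.352e+09.
Back to dB: 10·log₁₀ Σ = 93.7 dB.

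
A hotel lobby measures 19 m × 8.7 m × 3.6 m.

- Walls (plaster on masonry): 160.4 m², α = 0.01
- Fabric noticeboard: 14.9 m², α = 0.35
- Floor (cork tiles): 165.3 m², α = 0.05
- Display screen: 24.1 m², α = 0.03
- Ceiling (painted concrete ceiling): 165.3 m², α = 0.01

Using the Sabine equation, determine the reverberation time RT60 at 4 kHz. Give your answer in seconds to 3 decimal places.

Equivalent absorption area: A = 160.4×0.01 + 14.9×0.35 + 165.3×0.05 + 24.1×0.03 + 165.3×0.01 = 17.460 m².
Room volume: 595.08 m³.
T = 0.161 V/A = 0.161·595.08/17.460 = 5.487 s.

5.487 sec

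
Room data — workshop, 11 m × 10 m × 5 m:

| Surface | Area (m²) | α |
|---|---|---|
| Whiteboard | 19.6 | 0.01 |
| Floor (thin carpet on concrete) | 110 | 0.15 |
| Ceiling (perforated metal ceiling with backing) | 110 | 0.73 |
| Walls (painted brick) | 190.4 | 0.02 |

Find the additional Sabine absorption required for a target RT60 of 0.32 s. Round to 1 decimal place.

175.9 sabins

Total absorption A₁ = 19.6·0.01 + 110·0.15 + 110·0.73 + 190.4·0.02
  = 0.196 + 16.500 + 80.300 + 3.808 = 100.804 m² sabins.
V = 550 m³. Required absorption A₂ = 0.161 × 550 / 0.32 = 276.719 sabins.
Shortfall: 276.719 − 100.804 = 175.9 sabins.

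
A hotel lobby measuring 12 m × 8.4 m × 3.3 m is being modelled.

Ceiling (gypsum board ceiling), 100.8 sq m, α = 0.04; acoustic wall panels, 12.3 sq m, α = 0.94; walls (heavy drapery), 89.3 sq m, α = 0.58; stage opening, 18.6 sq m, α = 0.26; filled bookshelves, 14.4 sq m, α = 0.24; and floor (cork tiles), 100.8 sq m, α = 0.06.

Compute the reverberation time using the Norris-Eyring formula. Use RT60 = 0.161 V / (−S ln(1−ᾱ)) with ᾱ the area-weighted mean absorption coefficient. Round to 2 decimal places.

S = Σ Sᵢ = 336.2 sq m.
Absorption A = 100.8·0.04 + 12.3·0.94 + 89.3·0.58 + 18.6·0.26 + 14.4·0.24 + 100.8·0.06 = 81.728 sabins.
ᾱ = 81.728 / 336.2 = 0.2431.
Eyring denominator: −S ln(1−ᾱ) = 93.640.
V = 12 × 8.4 × 3.3 = 332.64 m³.
T = 0.161·V/[−S·ln(1−ᾱ)] = 0.161·332.64/93.640 = 0.57 s.

0.57 s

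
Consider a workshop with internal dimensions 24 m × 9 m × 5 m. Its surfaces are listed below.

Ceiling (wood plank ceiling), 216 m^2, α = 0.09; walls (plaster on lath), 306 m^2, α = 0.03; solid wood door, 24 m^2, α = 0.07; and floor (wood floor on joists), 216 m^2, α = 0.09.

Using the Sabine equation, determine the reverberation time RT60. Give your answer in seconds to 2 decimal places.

3.50 seconds

Total absorption A = 216·0.09 + 306·0.03 + 24·0.07 + 216·0.09
  = 19.440 + 9.180 + 1.680 + 19.440 = 49.740 m^2 sabins.
Room volume: 1080 m³.
RT60 = 0.161 · V / A = 0.161 × 1080 / 49.740 = 3.50 s.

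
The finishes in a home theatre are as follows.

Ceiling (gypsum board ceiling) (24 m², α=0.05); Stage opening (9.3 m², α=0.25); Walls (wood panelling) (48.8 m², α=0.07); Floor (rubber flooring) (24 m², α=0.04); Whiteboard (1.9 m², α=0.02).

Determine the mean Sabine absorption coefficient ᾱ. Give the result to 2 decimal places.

Total surface area S = 108.0 m².
Weighted sum Σ Sα = 7.939.
ᾱ = A/S = 0.07.

0.07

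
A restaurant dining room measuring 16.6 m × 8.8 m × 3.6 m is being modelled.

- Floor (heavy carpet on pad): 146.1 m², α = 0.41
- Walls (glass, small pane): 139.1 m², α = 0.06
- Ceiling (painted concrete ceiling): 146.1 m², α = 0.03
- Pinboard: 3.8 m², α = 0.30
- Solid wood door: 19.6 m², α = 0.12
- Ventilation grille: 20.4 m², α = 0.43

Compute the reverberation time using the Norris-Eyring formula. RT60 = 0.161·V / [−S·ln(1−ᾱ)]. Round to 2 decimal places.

0.91 sec

S = Σ Sᵢ = 475.1 m².
Σ(Sᵢαᵢ) = 146.1×0.41 + 139.1×0.06 + 146.1×0.03 + 3.8×0.30 + 19.6×0.12 + 20.4×0.43 = 84.894.
Mean coefficient ᾱ = A/S = 0.1787.
−S·ln(1−ᾱ) = −475.1 × ln(1 − 0.1787) = 93.531.
V = 16.6 × 8.8 × 3.6 = 525.888 m³.
RT60 = 0.161 × 525.888 / 93.531 = 0.91 s.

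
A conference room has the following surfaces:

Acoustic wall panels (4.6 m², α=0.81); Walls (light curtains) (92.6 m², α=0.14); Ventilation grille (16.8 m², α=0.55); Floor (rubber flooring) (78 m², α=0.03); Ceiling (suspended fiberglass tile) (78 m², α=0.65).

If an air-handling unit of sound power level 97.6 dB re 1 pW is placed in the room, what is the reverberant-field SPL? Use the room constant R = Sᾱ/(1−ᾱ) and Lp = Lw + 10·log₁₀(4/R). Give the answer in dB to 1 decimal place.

83.1 dB

Σ(Sᵢαᵢ) = 4.6·0.81 + 92.6·0.14 + 16.8·0.55 + 78·0.03 + 78·0.65 = 78.970; total area S = 270.0 m².
ᾱ = 78.970/270.0 = 0.2925; R = Sᾱ/(1−ᾱ) = 78.970/(1−0.2925) = 111.618 m².
Lp = 97.6 + 10·log₁₀(4/111.618) = 97.6 + (-14.46) = 83.1 dB.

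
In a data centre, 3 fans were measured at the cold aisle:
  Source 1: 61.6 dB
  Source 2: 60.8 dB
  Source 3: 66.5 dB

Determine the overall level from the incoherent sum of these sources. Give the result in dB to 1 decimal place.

68.5 dB

Converting to relative power and adding: 10^(61.6/10) + 10^(60.8/10) + 10^(66.5/10) = 7.115e+06.
L_total = 10·log₁₀(7.115e+06) = 68.5 dB.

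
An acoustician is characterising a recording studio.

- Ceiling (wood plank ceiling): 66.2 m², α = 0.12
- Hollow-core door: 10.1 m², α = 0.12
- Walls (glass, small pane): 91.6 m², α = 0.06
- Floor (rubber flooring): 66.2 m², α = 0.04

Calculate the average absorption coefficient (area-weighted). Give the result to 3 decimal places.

0.074

Total surface area S = 234.1 m².
Σ(Sᵢαᵢ) = 66.2×0.12 + 10.1×0.12 + 91.6×0.06 + 66.2×0.04 = 17.300.
ᾱ = A/S = 0.074.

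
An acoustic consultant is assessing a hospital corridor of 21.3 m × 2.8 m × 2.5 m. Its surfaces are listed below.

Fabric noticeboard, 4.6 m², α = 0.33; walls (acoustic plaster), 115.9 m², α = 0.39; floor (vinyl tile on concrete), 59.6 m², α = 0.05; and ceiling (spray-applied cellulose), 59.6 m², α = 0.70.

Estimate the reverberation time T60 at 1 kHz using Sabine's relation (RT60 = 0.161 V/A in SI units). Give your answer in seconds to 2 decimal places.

Equivalent absorption area: A = 4.6*0.33 + 115.9*0.39 + 59.6*0.05 + 59.6*0.70 = 91.419 m².
V = 21.3·2.8·2.5 = 149.1 m³.
RT60 = 0.161 · V / A = 0.161 × 149.1 / 91.419 = 0.26 s.

0.26 sec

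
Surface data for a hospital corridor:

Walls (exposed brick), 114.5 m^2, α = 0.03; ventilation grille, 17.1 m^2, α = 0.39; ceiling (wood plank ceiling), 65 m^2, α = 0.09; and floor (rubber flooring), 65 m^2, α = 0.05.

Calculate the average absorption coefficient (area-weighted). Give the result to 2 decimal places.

0.07

Total surface area S = 261.6 m^2.
Σ(Sᵢαᵢ) = 114.5*0.03 + 17.1*0.39 + 65*0.09 + 65*0.05 = 19.204.
ᾱ = A/S = 0.07.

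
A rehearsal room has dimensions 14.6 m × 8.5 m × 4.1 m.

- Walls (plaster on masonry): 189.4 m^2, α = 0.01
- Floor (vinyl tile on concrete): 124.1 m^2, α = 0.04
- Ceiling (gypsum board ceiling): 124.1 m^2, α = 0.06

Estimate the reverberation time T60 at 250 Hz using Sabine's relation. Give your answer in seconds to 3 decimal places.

Total absorption A = 189.4*0.01 + 124.1*0.04 + 124.1*0.06
  = 1.894 + 4.964 + 7.446 = 14.304 m^2 sabins.
V = 14.6·8.5·4.1 = 508.81 m³.
RT60 = 0.161 · V / A = 0.161 × 508.81 / 14.304 = 5.727 s.

5.727 s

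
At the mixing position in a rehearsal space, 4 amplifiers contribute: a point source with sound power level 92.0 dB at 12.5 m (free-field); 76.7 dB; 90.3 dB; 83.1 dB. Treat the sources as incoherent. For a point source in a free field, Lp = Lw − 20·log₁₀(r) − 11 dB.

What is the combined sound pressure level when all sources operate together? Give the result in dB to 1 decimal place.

91.2 dB

Source at 12.5 m: Lp = 92.0 − 20·log₁₀(12.5) − 11 = 59.1 dB.
Converting to relative power and adding: 10^(59.1/10) + 10^(76.7/10) + 10^(90.3/10) + 10^(83.1/10) = 1.323e+09.
Back to dB: 10·log₁₀ Σ = 91.2 dB.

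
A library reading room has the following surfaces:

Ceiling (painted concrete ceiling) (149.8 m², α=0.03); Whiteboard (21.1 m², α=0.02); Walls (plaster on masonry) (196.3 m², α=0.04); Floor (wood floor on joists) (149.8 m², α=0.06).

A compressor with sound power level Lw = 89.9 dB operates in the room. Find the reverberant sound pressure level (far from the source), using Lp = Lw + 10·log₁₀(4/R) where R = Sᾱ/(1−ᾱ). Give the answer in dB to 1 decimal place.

Σ(Sᵢαᵢ) = 149.8×0.03 + 21.1×0.02 + 196.3×0.04 + 149.8×0.06 = 21.756; total area S = 517.0 m².
ᾱ = 21.756/517.0 = 0.0421; R = Sᾱ/(1−ᾱ) = 21.756/(1−0.0421) = 22.712 m².
Lp = 89.9 + 10·log₁₀(4/22.712) = 89.9 + (-7.54) = 82.4 dB.

82.4 dB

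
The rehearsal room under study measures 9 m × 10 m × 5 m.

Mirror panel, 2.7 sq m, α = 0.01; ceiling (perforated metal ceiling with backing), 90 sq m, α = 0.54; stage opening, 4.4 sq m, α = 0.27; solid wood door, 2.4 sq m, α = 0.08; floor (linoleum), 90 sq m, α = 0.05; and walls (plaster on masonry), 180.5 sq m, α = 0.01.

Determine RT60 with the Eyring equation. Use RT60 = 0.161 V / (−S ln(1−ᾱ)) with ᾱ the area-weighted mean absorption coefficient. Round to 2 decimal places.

S = Σ Sᵢ = 370.0 sq m.
Σ(Sᵢαᵢ) = 2.7·0.01 + 90·0.54 + 4.4·0.27 + 2.4·0.08 + 90·0.05 + 180.5·0.01 = 56.312.
ᾱ = 56.312 / 370.0 = 0.1522.
−S·ln(1−ᾱ) = −370.0 × ln(1 − 0.1522) = 61.091.
V = 9 × 10 × 5 = 450 m³.
T = 0.161·V/[−S·ln(1−ᾱ)] = 0.161·450/61.091 = 1.19 s.

1.19 sec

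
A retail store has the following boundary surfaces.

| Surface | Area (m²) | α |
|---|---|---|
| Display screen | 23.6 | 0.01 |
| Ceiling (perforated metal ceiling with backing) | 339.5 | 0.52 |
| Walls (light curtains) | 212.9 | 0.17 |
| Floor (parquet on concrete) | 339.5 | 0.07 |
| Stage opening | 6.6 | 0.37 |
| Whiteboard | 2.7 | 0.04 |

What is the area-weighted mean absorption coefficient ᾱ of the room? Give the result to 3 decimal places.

Total surface area S = 924.8 m².
Weighted sum Σ Sα = 239.284.
ᾱ = A/S = 0.259.

0.259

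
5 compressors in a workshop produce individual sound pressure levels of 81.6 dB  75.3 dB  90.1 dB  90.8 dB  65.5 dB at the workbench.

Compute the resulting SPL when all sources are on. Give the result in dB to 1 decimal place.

Converting to relative power and adding: 10^(81.6/10) + 10^(75.3/10) + 10^(90.1/10) + 10^(90.8/10) + 10^(65.5/10) = 2.408e+09.
L_total = 10·log₁₀(2.408e+09) = 93.8 dB.

93.8 dB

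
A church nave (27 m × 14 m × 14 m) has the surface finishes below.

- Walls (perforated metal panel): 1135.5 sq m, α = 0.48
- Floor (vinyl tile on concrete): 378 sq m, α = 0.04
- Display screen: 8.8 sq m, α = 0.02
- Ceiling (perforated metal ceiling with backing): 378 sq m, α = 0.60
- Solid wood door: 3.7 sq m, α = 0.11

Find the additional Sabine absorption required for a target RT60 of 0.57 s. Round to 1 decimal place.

707.2 sabins

A₁ = Σ Sᵢαᵢ = 1135.5*0.48 + 378*0.04 + 8.8*0.02 + 378*0.60 + 3.7*0.11 = 787.543 sabins.
Target A₂ = 0.161·5292/0.57 = 1494.758 sabins (V = 5292 m³).
Shortfall: 1494.758 − 787.543 = 707.2 sabins.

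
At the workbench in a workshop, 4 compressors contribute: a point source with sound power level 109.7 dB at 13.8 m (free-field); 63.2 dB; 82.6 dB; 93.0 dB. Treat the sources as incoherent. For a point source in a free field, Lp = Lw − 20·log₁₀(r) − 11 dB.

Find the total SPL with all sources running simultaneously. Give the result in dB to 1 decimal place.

93.5 dB

Source at 13.8 m: Lp = 109.7 − 20·log₁₀(13.8) − 11 = 75.9 dB.
Sum in the linear (power) domain: Σ 10^(Lᵢ/10) = 10^(75.9/10) + 10^(63.2/10) + 10^(82.6/10) + 10^(93.0/10) = 2.218e+09.
L_total = 10·log₁₀(2.218e+09) = 93.5 dB.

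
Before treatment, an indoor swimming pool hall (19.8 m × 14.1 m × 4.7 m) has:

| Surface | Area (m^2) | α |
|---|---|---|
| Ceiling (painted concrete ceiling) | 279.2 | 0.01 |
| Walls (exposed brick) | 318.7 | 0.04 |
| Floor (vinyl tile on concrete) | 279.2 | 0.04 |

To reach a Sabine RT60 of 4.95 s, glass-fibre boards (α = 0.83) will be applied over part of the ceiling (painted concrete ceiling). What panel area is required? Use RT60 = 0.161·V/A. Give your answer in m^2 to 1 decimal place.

A₁ = Σ Sᵢαᵢ = 279.2·0.01 + 318.7·0.04 + 279.2·0.04 = 26.708 sabins.
Required A₂ = 0.161·1312.146/4.95 = 42.678 sabins.
ΔA needed = 42.678 − 26.708 = 15.970 sabins.
Each m^2 of panel replacing the ceiling (painted concrete ceiling) adds (0.83 − 0.01) = 0.82 sabins.
Area = ΔA/Δα = 15.970/0.82 = 19.5 m^2.

19.5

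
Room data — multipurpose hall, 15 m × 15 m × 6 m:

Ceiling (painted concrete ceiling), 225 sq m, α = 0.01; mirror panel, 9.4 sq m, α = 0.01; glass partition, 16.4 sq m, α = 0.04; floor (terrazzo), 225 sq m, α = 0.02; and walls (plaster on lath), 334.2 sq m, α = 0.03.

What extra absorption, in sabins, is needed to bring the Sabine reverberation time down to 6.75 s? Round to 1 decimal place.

14.7 sabins

Equivalent absorption area: A₁ = 225*0.01 + 9.4*0.01 + 16.4*0.04 + 225*0.02 + 334.2*0.03 = 17.526 sq m.
Target A₂ = 0.161·1350/6.75 = 32.200 sabins (V = 1350 m³).
Additional absorption ΔA = 32.200 − 17.526 = 14.7 sabins.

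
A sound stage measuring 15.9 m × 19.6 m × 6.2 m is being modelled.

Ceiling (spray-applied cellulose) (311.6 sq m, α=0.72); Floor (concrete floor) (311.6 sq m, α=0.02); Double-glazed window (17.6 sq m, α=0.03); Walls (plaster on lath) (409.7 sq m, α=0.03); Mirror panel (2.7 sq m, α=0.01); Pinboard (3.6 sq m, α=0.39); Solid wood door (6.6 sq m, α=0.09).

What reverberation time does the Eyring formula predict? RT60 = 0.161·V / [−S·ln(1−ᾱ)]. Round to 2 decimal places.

S = Σ Sᵢ = 1063.4 sq m.
Σ(Sᵢαᵢ) = 311.6·0.72 + 311.6·0.02 + 17.6·0.03 + 409.7·0.03 + 2.7·0.01 + 3.6·0.39 + 6.6·0.09 = 245.428.
Mean coefficient ᾱ = A/S = 0.2308.
Eyring denominator: −S ln(1−ᾱ) = 279.041.
V = 15.9 × 19.6 × 6.2 = 1932.168 m³.
RT60 = 0.161 × 1932.168 / 279.041 = 1.11 s.

1.11 s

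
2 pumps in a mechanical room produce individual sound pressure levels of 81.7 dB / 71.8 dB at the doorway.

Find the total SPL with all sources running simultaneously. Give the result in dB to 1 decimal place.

82.1 dB

Σ 10^(Lᵢ/10) = 1.63e+08.
Combined level = 10 log₁₀(1.63e+08) = 82.1 dB.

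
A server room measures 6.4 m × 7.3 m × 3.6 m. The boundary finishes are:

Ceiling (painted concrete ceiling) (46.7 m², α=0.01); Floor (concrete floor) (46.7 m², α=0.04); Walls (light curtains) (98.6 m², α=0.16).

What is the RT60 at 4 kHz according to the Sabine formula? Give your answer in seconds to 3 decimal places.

1.495 seconds

Equivalent absorption area: A = 46.7×0.01 + 46.7×0.04 + 98.6×0.16 = 18.111 m².
Volume V = 6.4 × 7.3 × 3.6 = 168.192 m³.
T = 0.161 V/A = 0.161·168.192/18.111 = 1.495 s.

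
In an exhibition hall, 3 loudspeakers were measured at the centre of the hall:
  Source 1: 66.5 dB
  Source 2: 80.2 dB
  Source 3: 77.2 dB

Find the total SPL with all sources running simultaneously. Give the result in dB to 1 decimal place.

Converting to relative power and adding: 10^(66.5/10) + 10^(80.2/10) + 10^(77.2/10) = 1.617e+08.
Back to dB: 10·log₁₀ Σ = 82.1 dB.

82.1 dB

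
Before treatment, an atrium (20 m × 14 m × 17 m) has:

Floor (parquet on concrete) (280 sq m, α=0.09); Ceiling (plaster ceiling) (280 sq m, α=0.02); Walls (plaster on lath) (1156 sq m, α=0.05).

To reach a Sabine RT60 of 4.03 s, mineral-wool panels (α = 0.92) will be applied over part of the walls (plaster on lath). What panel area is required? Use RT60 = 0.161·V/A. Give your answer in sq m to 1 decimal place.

116.7

Total absorption A₁ = 280*0.09 + 280*0.02 + 1156*0.05
  = 25.200 + 5.600 + 57.800 = 88.600 sq m sabins.
Required A₂ = 0.161·4760/4.03 = 190.164 sabins.
Absorption to add: 190.164 − 88.600 = 101.564 sabins.
Net gain per sq m: Δα = 0.92 − 0.05 = 0.87.
Area = ΔA/Δα = 101.564/0.87 = 116.7 sq m.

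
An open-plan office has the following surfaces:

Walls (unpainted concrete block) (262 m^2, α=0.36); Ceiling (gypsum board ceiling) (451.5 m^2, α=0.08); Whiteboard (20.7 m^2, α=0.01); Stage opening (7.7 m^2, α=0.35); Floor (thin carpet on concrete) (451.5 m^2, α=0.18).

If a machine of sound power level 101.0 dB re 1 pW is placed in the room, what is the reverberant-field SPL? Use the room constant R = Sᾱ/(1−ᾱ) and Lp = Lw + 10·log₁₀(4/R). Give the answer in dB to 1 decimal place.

Σ(Sᵢαᵢ) = 262·0.36 + 451.5·0.08 + 20.7·0.01 + 7.7·0.35 + 451.5·0.18 = 214.612; total area S = 1193.4 m^2.
ᾱ = 0.1798, so room constant R = A/(1−ᾱ) = 261.658 m^2.
Lp = Lw + 10 log₁₀(4/R) = 101.0 -18.16 = 82.8 dB.

82.8 dB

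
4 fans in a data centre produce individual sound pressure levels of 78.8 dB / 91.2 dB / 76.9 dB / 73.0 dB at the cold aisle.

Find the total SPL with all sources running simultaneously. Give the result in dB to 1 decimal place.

Sum in the linear (power) domain: Σ 10^(Lᵢ/10) = 10^(78.8/10) + 10^(91.2/10) + 10^(76.9/10) + 10^(73.0/10) = 1.463e+09.
Combined level = 10 log₁₀(1.463e+09) = 91.7 dB.

91.7 dB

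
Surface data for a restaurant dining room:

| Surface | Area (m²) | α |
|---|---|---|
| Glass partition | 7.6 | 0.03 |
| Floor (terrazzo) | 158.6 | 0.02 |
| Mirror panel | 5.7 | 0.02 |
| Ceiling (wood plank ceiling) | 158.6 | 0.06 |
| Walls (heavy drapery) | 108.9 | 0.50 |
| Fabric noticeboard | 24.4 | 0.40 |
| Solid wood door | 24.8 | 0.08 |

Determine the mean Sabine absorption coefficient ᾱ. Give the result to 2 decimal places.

0.16

Total surface area S = 488.6 m².
A = 7.6×0.03 + 158.6×0.02 + 5.7×0.02 + 158.6×0.06 + 108.9×0.50 + 24.4×0.40 + 24.8×0.08 = 79.224 sabins.
ᾱ = 79.224 / 488.6 = 0.16.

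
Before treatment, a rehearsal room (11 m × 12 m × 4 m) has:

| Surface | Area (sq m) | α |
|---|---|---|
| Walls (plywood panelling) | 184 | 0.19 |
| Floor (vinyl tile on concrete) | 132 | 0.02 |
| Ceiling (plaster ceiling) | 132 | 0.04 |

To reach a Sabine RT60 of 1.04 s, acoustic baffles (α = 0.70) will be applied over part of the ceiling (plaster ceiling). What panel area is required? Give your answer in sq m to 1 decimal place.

58.9

Summing Sᵢαᵢ: 34.960 + 2.640 + 5.280 → A₁ = 42.880 sabins.
Required A₂ = 0.161·528/1.04 = 81.738 sabins.
Absorption to add: 81.738 − 42.880 = 38.858 sabins.
Each sq m of panel replacing the ceiling (plaster ceiling) adds (0.70 − 0.04) = 0.66 sabins.
Area = ΔA/Δα = 38.858/0.66 = 58.9 sq m.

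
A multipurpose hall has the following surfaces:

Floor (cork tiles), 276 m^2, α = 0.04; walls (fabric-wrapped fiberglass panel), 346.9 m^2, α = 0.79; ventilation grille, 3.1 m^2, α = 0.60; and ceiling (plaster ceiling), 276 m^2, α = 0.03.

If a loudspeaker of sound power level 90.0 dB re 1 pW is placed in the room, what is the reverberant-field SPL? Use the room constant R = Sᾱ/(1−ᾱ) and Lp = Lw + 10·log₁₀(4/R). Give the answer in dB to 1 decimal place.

69.6 dB

Σ(Sᵢαᵢ) = 276·0.04 + 346.9·0.79 + 3.1·0.60 + 276·0.03 = 295.231; total area S = 902.0 m^2.
ᾱ = 0.3273, so room constant R = A/(1−ᾱ) = 438.875 m^2.
Lp = 90.0 + 10·log₁₀(4/438.875) = 90.0 + (-20.40) = 69.6 dB.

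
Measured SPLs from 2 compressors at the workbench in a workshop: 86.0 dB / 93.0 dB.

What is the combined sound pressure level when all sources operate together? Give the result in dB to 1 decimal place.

93.8 dB

Sum in the linear (power) domain: Σ 10^(Lᵢ/10) = 10^(86.0/10) + 10^(93.0/10) = 2.393e+09.
Back to dB: 10·log₁₀ Σ = 93.8 dB.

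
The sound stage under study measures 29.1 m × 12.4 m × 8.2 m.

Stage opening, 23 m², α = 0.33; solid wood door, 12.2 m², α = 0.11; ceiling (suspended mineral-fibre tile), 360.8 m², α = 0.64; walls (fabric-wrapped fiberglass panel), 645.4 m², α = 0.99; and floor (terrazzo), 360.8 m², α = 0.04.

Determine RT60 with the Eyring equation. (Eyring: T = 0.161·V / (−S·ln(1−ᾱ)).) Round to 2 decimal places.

0.34 s

S = Σ Sᵢ = 1402.2 m².
Absorption A = 23·0.33 + 12.2·0.11 + 360.8·0.64 + 645.4·0.99 + 360.8·0.04 = 893.222 sabins.
ᾱ = 893.222 / 1402.2 = 0.6370.
−S·ln(1−ᾱ) = −1402.2 × ln(1 − 0.6370) = 1420.923.
V = 29.1 × 12.4 × 8.2 = 2958.888 m³.
T = 0.161·V/[−S·ln(1−ᾱ)] = 0.161·2958.888/1420.923 = 0.34 s.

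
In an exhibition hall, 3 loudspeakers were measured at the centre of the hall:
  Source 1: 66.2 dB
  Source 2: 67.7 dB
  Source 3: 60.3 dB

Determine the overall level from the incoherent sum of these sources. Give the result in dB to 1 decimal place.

Converting to relative power and adding: 10^(66.2/10) + 10^(67.7/10) + 10^(60.3/10) = 1.113e+07.
Combined level = 10 log₁₀(1.113e+07) = 70.5 dB.

70.5 dB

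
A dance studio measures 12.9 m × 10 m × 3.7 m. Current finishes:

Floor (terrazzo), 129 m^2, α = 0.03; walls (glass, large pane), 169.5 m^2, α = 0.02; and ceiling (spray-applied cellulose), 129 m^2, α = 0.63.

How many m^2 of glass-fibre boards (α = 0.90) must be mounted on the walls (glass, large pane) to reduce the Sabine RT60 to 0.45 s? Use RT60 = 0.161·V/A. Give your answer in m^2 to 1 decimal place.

Equivalent absorption area: A₁ = 129×0.03 + 169.5×0.02 + 129×0.63 = 88.530 m^2.
Required A₂ = 0.161·477.3/0.45 = 170.767 sabins.
Absorption to add: 170.767 − 88.530 = 82.237 sabins.
Net gain per m^2: Δα = 0.90 − 0.02 = 0.88.
Area = ΔA/Δα = 82.237/0.88 = 93.5 m^2.

93.5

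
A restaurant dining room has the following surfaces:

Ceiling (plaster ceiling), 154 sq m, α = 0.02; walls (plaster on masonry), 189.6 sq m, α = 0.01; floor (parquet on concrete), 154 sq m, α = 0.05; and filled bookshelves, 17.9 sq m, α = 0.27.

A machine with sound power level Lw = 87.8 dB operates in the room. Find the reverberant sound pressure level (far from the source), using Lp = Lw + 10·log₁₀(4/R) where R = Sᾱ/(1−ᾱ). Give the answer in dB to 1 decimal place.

Σ(Sᵢαᵢ) = 154×0.02 + 189.6×0.01 + 154×0.05 + 17.9×0.27 = 17.509; total area S = 515.5 sq m.
ᾱ = 0.0340, so room constant R = A/(1−ᾱ) = 18.125 sq m.
Lp = Lw + 10 log₁₀(4/R) = 87.8 -6.56 = 81.2 dB.

81.2 dB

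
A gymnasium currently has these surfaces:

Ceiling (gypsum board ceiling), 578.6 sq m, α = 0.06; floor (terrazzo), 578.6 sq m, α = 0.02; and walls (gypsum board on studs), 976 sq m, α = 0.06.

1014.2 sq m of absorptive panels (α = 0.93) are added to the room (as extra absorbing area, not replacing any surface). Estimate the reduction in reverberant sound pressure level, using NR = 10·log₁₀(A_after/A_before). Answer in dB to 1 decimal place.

10.0 dB

Equivalent absorption area: A_before = 578.6·0.06 + 578.6·0.02 + 976·0.06 = 104.848 sq m.
Treatment contributes 1014.2·0.93 = 943.206 sabins.
A_after = 104.848 + 943.206 = 1048.054 sabins.
Reduction = 10 log₁₀(A_after/A_before) = 10 log₁₀(9.9959) = 10.0 dB.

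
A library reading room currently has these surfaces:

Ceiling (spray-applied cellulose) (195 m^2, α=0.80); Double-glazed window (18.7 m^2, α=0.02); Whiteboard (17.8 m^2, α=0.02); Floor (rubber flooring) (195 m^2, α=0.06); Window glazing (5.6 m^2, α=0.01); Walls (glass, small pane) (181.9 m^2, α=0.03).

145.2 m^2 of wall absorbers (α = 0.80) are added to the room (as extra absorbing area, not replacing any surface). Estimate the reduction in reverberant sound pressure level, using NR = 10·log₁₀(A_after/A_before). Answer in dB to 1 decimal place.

Equivalent absorption area: A_before = 195*0.80 + 18.7*0.02 + 17.8*0.02 + 195*0.06 + 5.6*0.01 + 181.9*0.03 = 173.943 m^2.
Added absorption = 145.2 × 0.80 = 116.160 sabins.
A_after = 173.943 + 116.160 = 290.103 sabins.
Reduction = 10 log₁₀(A_after/A_before) = 10 log₁₀(1.6678) = 2.2 dB.

2.2 dB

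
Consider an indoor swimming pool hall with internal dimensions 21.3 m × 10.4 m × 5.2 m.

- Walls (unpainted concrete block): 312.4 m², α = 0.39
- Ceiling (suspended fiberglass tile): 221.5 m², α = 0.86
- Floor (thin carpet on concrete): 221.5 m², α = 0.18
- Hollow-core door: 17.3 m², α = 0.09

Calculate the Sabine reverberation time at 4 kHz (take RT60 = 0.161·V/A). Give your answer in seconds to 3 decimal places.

Equivalent absorption area: A = 312.4·0.39 + 221.5·0.86 + 221.5·0.18 + 17.3·0.09 = 353.753 m².
V = 21.3·10.4·5.2 = 1151.904 m³.
T = 0.161 V/A = 0.161·1151.904/353.753 = 0.524 s.

0.524 s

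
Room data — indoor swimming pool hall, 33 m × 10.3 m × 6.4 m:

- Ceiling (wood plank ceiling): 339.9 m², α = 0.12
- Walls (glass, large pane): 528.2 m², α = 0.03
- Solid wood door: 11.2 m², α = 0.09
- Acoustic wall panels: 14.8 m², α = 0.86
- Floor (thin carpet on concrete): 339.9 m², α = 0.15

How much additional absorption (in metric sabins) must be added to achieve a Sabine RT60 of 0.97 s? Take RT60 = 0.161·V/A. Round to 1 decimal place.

239.7 sabins

Summing Sᵢαᵢ: 40.788 + 15.846 + 1.008 + 12.728 + 50.985 → A₁ = 121.355 sabins.
V = 2175.36 m³. Required absorption A₂ = 0.161 × 2175.36 / 0.97 = 361.065 sabins.
ΔA = A₂ − A₁ = 361.065 − 121.355 = 239.7 sabins.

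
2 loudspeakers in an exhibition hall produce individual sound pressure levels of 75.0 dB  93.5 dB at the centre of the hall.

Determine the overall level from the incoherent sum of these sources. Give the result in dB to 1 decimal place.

93.6 dB

Converting to relative power and adding: 10^(75.0/10) + 10^(93.5/10) = 2.27e+09.
L_total = 10·log₁₀(2.27e+09) = 93.6 dB.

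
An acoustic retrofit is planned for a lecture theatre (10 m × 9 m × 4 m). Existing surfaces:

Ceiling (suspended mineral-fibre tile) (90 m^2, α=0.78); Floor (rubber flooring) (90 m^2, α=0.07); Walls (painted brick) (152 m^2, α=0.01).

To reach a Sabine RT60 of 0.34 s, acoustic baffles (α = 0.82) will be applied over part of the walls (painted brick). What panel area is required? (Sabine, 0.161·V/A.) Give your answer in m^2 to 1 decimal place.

114.1

Summing Sᵢαᵢ: 70.200 + 6.300 + 1.520 → A₁ = 78.020 sabins.
V = 360 m³. Target absorption A₂ = 0.161 × 360 / 0.34 = 170.471 sabins.
Absorption to add: 170.471 − 78.020 = 92.451 sabins.
Each m^2 of panel replacing the walls (painted brick) adds (0.82 − 0.01) = 0.81 sabins.
Panel area = 92.451 / 0.81 = 114.1 m^2.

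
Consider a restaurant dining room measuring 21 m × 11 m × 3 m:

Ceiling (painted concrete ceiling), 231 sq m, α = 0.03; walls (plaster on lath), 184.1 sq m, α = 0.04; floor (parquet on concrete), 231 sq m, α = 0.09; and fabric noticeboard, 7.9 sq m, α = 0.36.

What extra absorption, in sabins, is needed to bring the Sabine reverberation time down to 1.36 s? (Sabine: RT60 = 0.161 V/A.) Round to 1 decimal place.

44.1 sabins

Equivalent absorption area: A₁ = 231×0.03 + 184.1×0.04 + 231×0.09 + 7.9×0.36 = 37.928 sq m.
Target A₂ = 0.161·693/1.36 = 82.039 sabins (V = 693 m³).
Shortfall: 82.039 − 37.928 = 44.1 sabins.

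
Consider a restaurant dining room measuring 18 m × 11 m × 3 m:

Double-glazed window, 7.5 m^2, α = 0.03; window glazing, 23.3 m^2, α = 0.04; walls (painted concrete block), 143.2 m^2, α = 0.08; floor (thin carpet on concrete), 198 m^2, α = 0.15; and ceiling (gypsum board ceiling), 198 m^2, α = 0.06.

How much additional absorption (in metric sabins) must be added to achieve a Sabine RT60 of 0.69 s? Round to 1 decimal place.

84.4 sabins

Equivalent absorption area: A₁ = 7.5·0.03 + 23.3·0.04 + 143.2·0.08 + 198·0.15 + 198·0.06 = 54.193 m^2.
V = 594 m³. Required absorption A₂ = 0.161 × 594 / 0.69 = 138.600 sabins.
Shortfall: 138.600 − 54.193 = 84.4 sabins.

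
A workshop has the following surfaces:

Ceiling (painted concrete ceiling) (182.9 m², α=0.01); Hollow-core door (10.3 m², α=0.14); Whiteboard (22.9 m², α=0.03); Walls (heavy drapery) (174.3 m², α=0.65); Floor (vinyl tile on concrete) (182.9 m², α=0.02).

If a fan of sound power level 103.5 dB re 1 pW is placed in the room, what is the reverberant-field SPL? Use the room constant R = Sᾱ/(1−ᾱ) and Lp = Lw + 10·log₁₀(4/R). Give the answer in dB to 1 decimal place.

Σ(Sᵢαᵢ) = 182.9×0.01 + 10.3×0.14 + 22.9×0.03 + 174.3×0.65 + 182.9×0.02 = 120.911; total area S = 573.3 m².
ᾱ = 120.911/573.3 = 0.2109; R = Sᾱ/(1−ᾱ) = 120.911/(1−0.2109) = 153.226 m².
Lp = 103.5 + 10·log₁₀(4/153.226) = 103.5 + (-15.83) = 87.7 dB.

87.7 dB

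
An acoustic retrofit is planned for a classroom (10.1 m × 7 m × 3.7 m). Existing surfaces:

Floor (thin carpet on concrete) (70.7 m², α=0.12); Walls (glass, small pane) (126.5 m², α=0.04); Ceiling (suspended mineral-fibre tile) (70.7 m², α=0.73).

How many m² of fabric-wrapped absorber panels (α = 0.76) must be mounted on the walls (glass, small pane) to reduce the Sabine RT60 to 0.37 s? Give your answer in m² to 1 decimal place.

67.6

A₁ = Σ Sᵢαᵢ = 70.7·0.12 + 126.5·0.04 + 70.7·0.73 = 65.155 sabins.
V = 261.59 m³. Target absorption A₂ = 0.161 × 261.59 / 0.37 = 113.827 sabins.
Absorption to add: 113.827 − 65.155 = 48.672 sabins.
Each m² of panel replacing the walls (glass, small pane) adds (0.76 − 0.04) = 0.72 sabins.
Area = ΔA/Δα = 48.672/0.72 = 67.6 m².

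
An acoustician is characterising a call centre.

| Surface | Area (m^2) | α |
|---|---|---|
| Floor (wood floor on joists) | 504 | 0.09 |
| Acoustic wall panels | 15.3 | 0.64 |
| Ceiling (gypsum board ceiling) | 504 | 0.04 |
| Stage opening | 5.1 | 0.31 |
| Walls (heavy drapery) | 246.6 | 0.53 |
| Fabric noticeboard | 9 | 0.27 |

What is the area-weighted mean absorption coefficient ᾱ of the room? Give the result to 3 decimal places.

S = Σ Sᵢ = 504 + 15.3 + 504 + 5.1 + 246.6 + 9 = 1284.0 m^2.
Weighted sum Σ Sα = 210.021.
ᾱ = 210.021 / 1284.0 = 0.164.

0.164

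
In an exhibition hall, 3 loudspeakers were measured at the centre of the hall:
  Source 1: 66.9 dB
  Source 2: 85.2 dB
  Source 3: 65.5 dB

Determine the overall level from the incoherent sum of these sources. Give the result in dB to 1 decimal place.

Converting to relative power and adding: 10^(66.9/10) + 10^(85.2/10) + 10^(65.5/10) = 3.396e+08.
Back to dB: 10·log₁₀ Σ = 85.3 dB.

85.3 dB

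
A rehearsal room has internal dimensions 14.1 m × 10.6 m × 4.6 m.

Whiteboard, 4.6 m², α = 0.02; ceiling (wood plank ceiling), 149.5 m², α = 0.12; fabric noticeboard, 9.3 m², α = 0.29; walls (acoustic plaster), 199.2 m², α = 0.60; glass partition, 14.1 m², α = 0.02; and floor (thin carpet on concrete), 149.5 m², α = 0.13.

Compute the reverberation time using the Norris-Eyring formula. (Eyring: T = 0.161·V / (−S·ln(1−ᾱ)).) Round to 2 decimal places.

0.58 s

S = Σ Sᵢ = 526.2 m².
Absorption A = 4.6·0.02 + 149.5·0.12 + 9.3·0.29 + 199.2·0.60 + 14.1·0.02 + 149.5·0.13 = 159.966 sabins.
Mean coefficient ᾱ = A/S = 0.3040.
Eyring denominator: −S ln(1−ᾱ) = 190.698.
V = 14.1 × 10.6 × 4.6 = 687.516 m³.
RT60 = 0.161 × 687.516 / 190.698 = 0.58 s.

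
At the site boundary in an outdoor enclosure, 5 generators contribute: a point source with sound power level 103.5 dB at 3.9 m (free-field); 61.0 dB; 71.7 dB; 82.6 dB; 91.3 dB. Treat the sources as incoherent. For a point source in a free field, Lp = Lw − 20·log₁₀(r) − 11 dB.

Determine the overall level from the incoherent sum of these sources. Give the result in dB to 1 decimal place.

92.2 dB

Source at 3.9 m: Lp = 103.5 − 20·log₁₀(3.9) − 11 = 80.7 dB.
Σ 10^(Lᵢ/10) = 1.664e+09.
Combined level = 10 log₁₀(1.664e+09) = 92.2 dB.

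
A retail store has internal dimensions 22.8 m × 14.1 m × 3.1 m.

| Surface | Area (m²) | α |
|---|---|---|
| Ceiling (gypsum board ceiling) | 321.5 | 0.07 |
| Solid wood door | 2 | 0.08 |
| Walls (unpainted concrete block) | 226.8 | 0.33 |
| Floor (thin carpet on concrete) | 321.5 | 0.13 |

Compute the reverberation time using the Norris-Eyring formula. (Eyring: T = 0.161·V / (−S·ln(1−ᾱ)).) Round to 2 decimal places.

1.06 sec

S = Σ Sᵢ = 871.8 m².
Absorption A = 321.5×0.07 + 2×0.08 + 226.8×0.33 + 321.5×0.13 = 139.304 sabins.
ᾱ = 139.304 / 871.8 = 0.1598.
−S·ln(1−ᾱ) = −871.8 × ln(1 − 0.1598) = 151.794.
V = 22.8 × 14.1 × 3.1 = 996.588 m³.
T = 0.161·V/[−S·ln(1−ᾱ)] = 0.161·996.588/151.794 = 1.06 s.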